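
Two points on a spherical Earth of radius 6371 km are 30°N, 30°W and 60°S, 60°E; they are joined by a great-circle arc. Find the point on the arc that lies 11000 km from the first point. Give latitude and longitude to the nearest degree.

≈ 52°S, 33°E

Convert each endpoint to a unit vector on the sphere (x = cos φ cos λ, y = cos φ sin λ, z = sin φ).
The central angle between the endpoints is δ = arccos(p₁·p₂) ≈ 2.019 rad (115.7°). The total great-circle distance is δ·R ≈ 2.019 × 6371 ≈ 12861 km, so the target fraction is f = 11000/12861 ≈ 0.855.
Interpolate at f ≈ 0.855 with slerp weights a = sin((1−f)δ)/sin δ ≈ 0.319, b = sin(fδ)/sin δ ≈ 1.096.
p = a·p₁ + b·p₂ ≈ (0.514, 0.336, -0.789); φ = arcsin(p_z) ≈ -52.13°, λ = atan2(p_y, p_x) ≈ 33.22°.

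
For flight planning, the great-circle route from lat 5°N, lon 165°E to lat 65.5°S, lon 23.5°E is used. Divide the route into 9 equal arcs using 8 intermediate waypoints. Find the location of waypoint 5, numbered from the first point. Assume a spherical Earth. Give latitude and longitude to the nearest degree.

Convert each endpoint to a unit vector on the sphere (x = cos φ cos λ, y = cos φ sin λ, z = sin φ).
The central angle between the endpoints is δ = arccos(p₁·p₂) ≈ 1.985 rad (113.7°).
Interpolate at f = 5/9 with slerp weights a = sin((1−f)δ)/sin δ ≈ 0.844, b = sin(fδ)/sin δ ≈ 0.975.
p = a·p₁ + b·p₂ ≈ (-0.441, 0.379, -0.814); φ = arcsin(p_z) ≈ -54.46°, λ = atan2(p_y, p_x) ≈ 139.34°.

≈ lat 54°S, lon 139°E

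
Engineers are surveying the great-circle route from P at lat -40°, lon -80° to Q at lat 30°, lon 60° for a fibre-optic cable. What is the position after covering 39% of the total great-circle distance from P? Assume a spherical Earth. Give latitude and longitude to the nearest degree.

≈ lat -24°, lon -14°

Convert each endpoint to a unit vector on the sphere (x = cos φ cos λ, y = cos φ sin λ, z = sin φ).
The central angle between the endpoints is δ = arccos(p₁·p₂) ≈ 2.549 rad (146.1°).
Interpolate at f = 0.39 with slerp weights a = sin((1−f)δ)/sin δ ≈ 1.791, b = sin(fδ)/sin δ ≈ 1.501.
p = a·p₁ + b·p₂ ≈ (0.888, -0.225, -0.400); φ = arcsin(p_z) ≈ -23.60°, λ = atan2(p_y, p_x) ≈ -14.21°.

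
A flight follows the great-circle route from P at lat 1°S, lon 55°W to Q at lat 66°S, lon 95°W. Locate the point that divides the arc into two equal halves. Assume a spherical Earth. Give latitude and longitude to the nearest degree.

From cos δ = sin φ₁ sin φ₂ + cos φ₁ cos φ₂ cos Δλ, the central angle is δ ≈ 1.237 rad (70.9°).
Interpolate at f = 1/2 with slerp weights a = sin((1−f)δ)/sin δ ≈ 0.614, b = sin(fδ)/sin δ ≈ 0.614.
p = a·p₁ + b·p₂ ≈ (0.330, -0.751, -0.571); φ = arcsin(p_z) ≈ -34.85°, λ = atan2(p_y, p_x) ≈ -66.27°.

≈ lat 35°S, lon 66°W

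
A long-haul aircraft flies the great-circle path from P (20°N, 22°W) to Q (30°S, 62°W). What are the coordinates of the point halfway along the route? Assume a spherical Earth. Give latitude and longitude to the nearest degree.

≈ (5°S, 41°W)

Write both endpoints as unit vectors p₁, p₂ with components (cos φ cos λ, cos φ sin λ, sin φ).
The central angle between the endpoints is δ = arccos(p₁·p₂) ≈ 1.101 rad (63.1°).
Interpolate at f = 1/2 with slerp weights a = sin((1−f)δ)/sin δ ≈ 0.587, b = sin(fδ)/sin δ ≈ 0.587.
p = a·p₁ + b·p₂ ≈ (0.750, -0.655, -0.093); φ = arcsin(p_z) ≈ -5.32°, λ = atan2(p_y, p_x) ≈ -41.15°.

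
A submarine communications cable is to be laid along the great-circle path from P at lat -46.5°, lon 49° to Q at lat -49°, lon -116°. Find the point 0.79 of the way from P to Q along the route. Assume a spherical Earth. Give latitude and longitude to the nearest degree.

Write both endpoints as unit vectors p₁, p₂ with components (cos φ cos λ, cos φ sin λ, sin φ).
The central angle between the endpoints is δ = arccos(p₁·p₂) ≈ 1.459 rad (83.6°).
Interpolate at f = 0.79 with slerp weights a = sin((1−f)δ)/sin δ ≈ 0.304, b = sin(fδ)/sin δ ≈ 0.920.
p = a·p₁ + b·p₂ ≈ (-0.127, -0.385, -0.914); φ = arcsin(p_z) ≈ -66.10°, λ = atan2(p_y, p_x) ≈ -108.33°.

≈ lat -66°, lon -108°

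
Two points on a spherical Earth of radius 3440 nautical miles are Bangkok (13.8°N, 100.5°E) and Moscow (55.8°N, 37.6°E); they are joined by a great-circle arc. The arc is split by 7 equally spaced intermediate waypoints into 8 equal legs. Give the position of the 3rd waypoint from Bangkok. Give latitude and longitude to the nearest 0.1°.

≈ 32.9°N, 84.9°E

The haversine formula gives a central angle δ ≈ 1.109 rad (63.5°) between the endpoints.
Interpolate at f = 3/8 with slerp weights a = sin((1−f)δ)/sin δ ≈ 0.714, b = sin(fδ)/sin δ ≈ 0.451.
p = a·p₁ + b·p₂ ≈ (0.075, 0.836, 0.543); φ = arcsin(p_z) ≈ 32.91°, λ = atan2(p_y, p_x) ≈ 84.90°.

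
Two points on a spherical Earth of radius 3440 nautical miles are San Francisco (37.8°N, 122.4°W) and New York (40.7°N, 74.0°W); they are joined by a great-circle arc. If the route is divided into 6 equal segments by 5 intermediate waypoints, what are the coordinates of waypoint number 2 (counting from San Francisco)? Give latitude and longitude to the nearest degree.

≈ 41°N, 107°W

The haversine formula gives a central angle δ ≈ 0.648 rad (37.1°) between the endpoints.
Interpolate at f = 2/6 with slerp weights a = sin((1−f)δ)/sin δ ≈ 0.694, b = sin(fδ)/sin δ ≈ 0.355.
p = a·p₁ + b·p₂ ≈ (-0.219, -0.722, 0.657); φ = arcsin(p_z) ≈ 41.05°, λ = atan2(p_y, p_x) ≈ -106.92°.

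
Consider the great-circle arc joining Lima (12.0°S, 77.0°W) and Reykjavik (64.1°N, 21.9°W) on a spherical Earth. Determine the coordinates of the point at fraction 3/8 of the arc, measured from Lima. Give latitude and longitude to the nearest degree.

≈ 18°N, 65°W

From cos δ = sin φ₁ sin φ₂ + cos φ₁ cos φ₂ cos Δλ, the central angle is δ ≈ 1.513 rad (86.7°).
Interpolate at f = 3/8 with slerp weights a = sin((1−f)δ)/sin δ ≈ 0.812, b = sin(fδ)/sin δ ≈ 0.538.
p = a·p₁ + b·p₂ ≈ (0.397, -0.862, 0.315); φ = arcsin(p_z) ≈ 18.39°, λ = atan2(p_y, p_x) ≈ -65.27°.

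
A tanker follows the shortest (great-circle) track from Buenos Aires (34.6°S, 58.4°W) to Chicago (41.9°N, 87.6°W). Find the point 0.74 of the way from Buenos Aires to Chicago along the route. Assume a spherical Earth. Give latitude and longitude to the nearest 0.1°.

≈ 22.3°N, 78.5°W

From cos δ = sin φ₁ sin φ₂ + cos φ₁ cos φ₂ cos Δλ, the central angle is δ ≈ 1.415 rad (81.0°).
Interpolate at f = 0.74 with slerp weights a = sin((1−f)δ)/sin δ ≈ 0.364, b = sin(fδ)/sin δ ≈ 0.876.
p = a·p₁ + b·p₂ ≈ (0.184, -0.907, 0.379); φ = arcsin(p_z) ≈ 22.25°, λ = atan2(p_y, p_x) ≈ -78.51°.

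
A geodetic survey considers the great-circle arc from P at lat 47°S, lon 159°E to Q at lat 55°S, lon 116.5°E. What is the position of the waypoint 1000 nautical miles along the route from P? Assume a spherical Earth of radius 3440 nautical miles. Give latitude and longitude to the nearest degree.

≈ lat 54°S, lon 135°E

Write both endpoints as unit vectors p₁, p₂ with components (cos φ cos λ, cos φ sin λ, sin φ).
The central angle between the endpoints is δ = arccos(p₁·p₂) ≈ 0.479 rad (27.4°). The total great-circle distance is δ·R ≈ 0.479 × 3440 ≈ 1647 nmi, so the target fraction is f = 1000/1647 ≈ 0.607.
Interpolate at f ≈ 0.607 with slerp weights a = sin((1−f)δ)/sin δ ≈ 0.406, b = sin(fδ)/sin δ ≈ 0.622.
p = a·p₁ + b·p₂ ≈ (-0.418, 0.419, -0.806); φ = arcsin(p_z) ≈ -53.75°, λ = atan2(p_y, p_x) ≈ 134.94°.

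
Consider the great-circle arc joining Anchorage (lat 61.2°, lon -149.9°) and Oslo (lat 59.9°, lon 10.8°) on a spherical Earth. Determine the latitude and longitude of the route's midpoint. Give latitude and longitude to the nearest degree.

Convert each endpoint to a unit vector on the sphere (x = cos φ cos λ, y = cos φ sin λ, z = sin φ).
The central angle between the endpoints is δ = arccos(p₁·p₂) ≈ 1.012 rad (58.0°).
Interpolate at f = 1/2 with slerp weights a = sin((1−f)δ)/sin δ ≈ 0.572, b = sin(fδ)/sin δ ≈ 0.572.
p = a·p₁ + b·p₂ ≈ (0.043, -0.084, 0.995); φ = arcsin(p_z) ≈ 84.56°, λ = atan2(p_y, p_x) ≈ -62.81°.

≈ lat 85°, lon -63°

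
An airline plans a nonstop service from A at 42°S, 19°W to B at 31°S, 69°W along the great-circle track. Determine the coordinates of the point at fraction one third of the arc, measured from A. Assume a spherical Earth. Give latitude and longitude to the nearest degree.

≈ 41°S, 37°W

The haversine formula gives a central angle δ ≈ 0.717 rad (41.1°) between the endpoints.
Interpolate at f = 1/3 with slerp weights a = sin((1−f)δ)/sin δ ≈ 0.700, b = sin(fδ)/sin δ ≈ 0.360.
p = a·p₁ + b·p₂ ≈ (0.602, -0.458, -0.654); φ = arcsin(p_z) ≈ -40.84°, λ = atan2(p_y, p_x) ≈ -37.22°.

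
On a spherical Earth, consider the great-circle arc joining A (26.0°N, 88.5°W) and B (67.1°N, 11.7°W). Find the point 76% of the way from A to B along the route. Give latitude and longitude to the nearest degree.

The haversine formula gives a central angle δ ≈ 1.066 rad (61.1°) between the endpoints.
Interpolate at f = 0.76 with slerp weights a = sin((1−f)δ)/sin δ ≈ 0.289, b = sin(fδ)/sin δ ≈ 0.828.
p = a·p₁ + b·p₂ ≈ (0.322, -0.325, 0.889); φ = arcsin(p_z) ≈ 62.76°, λ = atan2(p_y, p_x) ≈ -45.26°.

≈ (63°N, 45°W)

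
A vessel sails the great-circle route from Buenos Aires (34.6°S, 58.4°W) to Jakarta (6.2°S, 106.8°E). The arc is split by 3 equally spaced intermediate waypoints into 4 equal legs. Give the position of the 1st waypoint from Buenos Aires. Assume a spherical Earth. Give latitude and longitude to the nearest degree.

The haversine formula gives a central angle δ ≈ 2.389 rad (136.9°) between the endpoints.
Interpolate at f = 1/4 with slerp weights a = sin((1−f)δ)/sin δ ≈ 1.427, b = sin(fδ)/sin δ ≈ 0.823.
p = a·p₁ + b·p₂ ≈ (0.379, -0.218, -0.899); φ = arcsin(p_z) ≈ -64.07°, λ = atan2(p_y, p_x) ≈ -29.86°.

≈ 64°S, 30°W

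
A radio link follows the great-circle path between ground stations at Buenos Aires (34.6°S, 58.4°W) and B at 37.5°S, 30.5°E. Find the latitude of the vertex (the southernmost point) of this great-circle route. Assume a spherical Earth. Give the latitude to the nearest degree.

The great circle lies in the plane with unit normal n̂ = (p₁ × p₂)/|p₁ × p₂|.
Here n̂_z ≈ +0.699; the vertex latitude is φ_max = arccos|n̂_z| ≈ 45.6°.
Check via Clairaut: cos φ_max = |cos φ₁| · sin C = cos(34.6°)·sin(121.8°) ≈ 0.699, again giving ≈ 45.6°.

≈ 46°S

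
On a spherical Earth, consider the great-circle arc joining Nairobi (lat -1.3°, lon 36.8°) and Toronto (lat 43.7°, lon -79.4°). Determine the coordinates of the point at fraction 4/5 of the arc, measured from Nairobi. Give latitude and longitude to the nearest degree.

≈ lat 46°, lon -48°

Write both endpoints as unit vectors p₁, p₂ with components (cos φ cos λ, cos φ sin λ, sin φ).
The central angle between the endpoints is δ = arccos(p₁·p₂) ≈ 1.912 rad (109.6°).
Interpolate at f = 4/5 with slerp weights a = sin((1−f)δ)/sin δ ≈ 0.396, b = sin(fδ)/sin δ ≈ 1.060.
p = a·p₁ + b·p₂ ≈ (0.458, -0.516, 0.724); φ = arcsin(p_z) ≈ 46.35°, λ = atan2(p_y, p_x) ≈ -48.42°.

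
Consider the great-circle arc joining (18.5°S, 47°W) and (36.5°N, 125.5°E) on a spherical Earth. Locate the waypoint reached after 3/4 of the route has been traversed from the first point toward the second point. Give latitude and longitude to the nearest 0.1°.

≈ (69.2°N, 82.2°E)

Convert each endpoint to a unit vector on the sphere (x = cos φ cos λ, y = cos φ sin λ, z = sin φ).
The central angle between the endpoints is δ = arccos(p₁·p₂) ≈ 2.807 rad (160.8°).
Interpolate at f = 3/4 with slerp weights a = sin((1−f)δ)/sin δ ≈ 1.966, b = sin(fδ)/sin δ ≈ 2.620.
p = a·p₁ + b·p₂ ≈ (0.048, 0.352, 0.935); φ = arcsin(p_z) ≈ 69.22°, λ = atan2(p_y, p_x) ≈ 82.21°.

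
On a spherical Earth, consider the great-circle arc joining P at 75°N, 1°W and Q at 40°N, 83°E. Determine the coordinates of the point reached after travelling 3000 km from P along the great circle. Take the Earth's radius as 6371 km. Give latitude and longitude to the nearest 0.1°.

Write both endpoints as unit vectors p₁, p₂ with components (cos φ cos λ, cos φ sin λ, sin φ).
The central angle between the endpoints is δ = arccos(p₁·p₂) ≈ 0.874 rad (50.1°). The total great-circle distance is δ·R ≈ 0.874 × 6371 ≈ 5570 km, so the target fraction is f = 3000/5570 ≈ 0.539.
Interpolate at f ≈ 0.539 with slerp weights a = sin((1−f)δ)/sin δ ≈ 0.512, b = sin(fδ)/sin δ ≈ 0.591.
p = a·p₁ + b·p₂ ≈ (0.188, 0.447, 0.874); φ = arcsin(p_z) ≈ 60.98°, λ = atan2(p_y, p_x) ≈ 67.25°.

≈ 61.0°N, 67.2°E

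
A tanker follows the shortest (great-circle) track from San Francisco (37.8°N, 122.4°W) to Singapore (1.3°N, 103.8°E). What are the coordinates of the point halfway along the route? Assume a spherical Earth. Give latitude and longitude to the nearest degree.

≈ 41°N, 155°E

Convert each endpoint to a unit vector on the sphere (x = cos φ cos λ, y = cos φ sin λ, z = sin φ).
The central angle between the endpoints is δ = arccos(p₁·p₂) ≈ 2.133 rad (122.2°).
Interpolate at f = 1/2 with slerp weights a = sin((1−f)δ)/sin δ ≈ 1.035, b = sin(fδ)/sin δ ≈ 1.035.
p = a·p₁ + b·p₂ ≈ (-0.685, 0.314, 0.658); φ = arcsin(p_z) ≈ 41.11°, λ = atan2(p_y, p_x) ≈ 155.35°.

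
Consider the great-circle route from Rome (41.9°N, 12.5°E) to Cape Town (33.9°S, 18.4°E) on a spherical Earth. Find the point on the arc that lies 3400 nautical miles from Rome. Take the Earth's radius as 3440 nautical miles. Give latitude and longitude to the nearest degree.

≈ 15°S, 17°E

Convert each endpoint to a unit vector on the sphere (x = cos φ cos λ, y = cos φ sin λ, z = sin φ).
The central angle between the endpoints is δ = arccos(p₁·p₂) ≈ 1.326 rad (76.0°). The total great-circle distance is δ·R ≈ 1.326 × 3440 ≈ 4563 nmi, so the target fraction is f = 3400/4563 ≈ 0.745.
Interpolate at f ≈ 0.745 with slerp weights a = sin((1−f)δ)/sin δ ≈ 0.342, b = sin(fδ)/sin δ ≈ 0.861.
p = a·p₁ + b·p₂ ≈ (0.926, 0.281, -0.252); φ = arcsin(p_z) ≈ -14.59°, λ = atan2(p_y, p_x) ≈ 16.85°.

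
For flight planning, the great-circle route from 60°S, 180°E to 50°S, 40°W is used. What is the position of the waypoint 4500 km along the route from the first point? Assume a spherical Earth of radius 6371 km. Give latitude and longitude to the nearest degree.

Write both endpoints as unit vectors p₁, p₂ with components (cos φ cos λ, cos φ sin λ, sin φ).
The central angle between the endpoints is δ = arccos(p₁·p₂) ≈ 1.140 rad (65.3°). The total great-circle distance is δ·R ≈ 1.140 × 6371 ≈ 7266 km, so the target fraction is f = 4500/7266 ≈ 0.619.
Interpolate at f ≈ 0.619 with slerp weights a = sin((1−f)δ)/sin δ ≈ 0.463, b = sin(fδ)/sin δ ≈ 0.714.
p = a·p₁ + b·p₂ ≈ (0.120, -0.295, -0.948); φ = arcsin(p_z) ≈ -71.42°, λ = atan2(p_y, p_x) ≈ -67.83°.

≈ 71°S, 68°W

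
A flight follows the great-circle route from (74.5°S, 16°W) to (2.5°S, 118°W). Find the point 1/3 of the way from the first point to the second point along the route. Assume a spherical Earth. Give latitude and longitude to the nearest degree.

≈ (59°S, 91°W)

Write both endpoints as unit vectors p₁, p₂ with components (cos φ cos λ, cos φ sin λ, sin φ).
The central angle between the endpoints is δ = arccos(p₁·p₂) ≈ 1.584 rad (90.8°).
Interpolate at f = 1/3 with slerp weights a = sin((1−f)δ)/sin δ ≈ 0.871, b = sin(fδ)/sin δ ≈ 0.504.
p = a·p₁ + b·p₂ ≈ (-0.013, -0.509, -0.861); φ = arcsin(p_z) ≈ -59.42°, λ = atan2(p_y, p_x) ≈ -91.43°.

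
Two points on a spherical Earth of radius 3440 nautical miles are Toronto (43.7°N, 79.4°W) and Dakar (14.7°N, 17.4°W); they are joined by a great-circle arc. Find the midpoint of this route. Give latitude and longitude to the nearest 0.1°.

≈ 33.0°N, 43.4°W

The haversine formula gives a central angle δ ≈ 1.043 rad (59.8°) between the endpoints.
Interpolate at f = 1/2 with slerp weights a = sin((1−f)δ)/sin δ ≈ 0.577, b = sin(fδ)/sin δ ≈ 0.577.
p = a·p₁ + b·p₂ ≈ (0.609, -0.577, 0.545); φ = arcsin(p_z) ≈ 33.01°, λ = atan2(p_y, p_x) ≈ -43.44°.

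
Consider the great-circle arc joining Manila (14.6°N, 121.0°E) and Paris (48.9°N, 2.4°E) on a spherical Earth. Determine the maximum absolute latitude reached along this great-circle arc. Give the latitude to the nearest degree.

≈ 56°N

The great circle lies in the plane with unit normal n̂ = (p₁ × p₂)/|p₁ × p₂|.
Here n̂_z ≈ -0.562; the vertex latitude is φ_max = arccos|n̂_z| ≈ 55.8°.
Check via Clairaut: cos φ_max = |cos φ₁| · sin C = cos(14.6°)·sin(35.5°) ≈ 0.562, again giving ≈ 55.8°.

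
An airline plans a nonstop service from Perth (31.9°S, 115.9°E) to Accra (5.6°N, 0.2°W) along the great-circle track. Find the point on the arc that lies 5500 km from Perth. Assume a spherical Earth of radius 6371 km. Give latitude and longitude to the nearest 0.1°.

Write both endpoints as unit vectors p₁, p₂ with components (cos φ cos λ, cos φ sin λ, sin φ).
The central angle between the endpoints is δ = arccos(p₁·p₂) ≈ 2.008 rad (115.0°). The total great-circle distance is δ·R ≈ 2.008 × 6371 ≈ 12792 km, so the target fraction is f = 5500/12792 ≈ 0.430.
Interpolate at f ≈ 0.430 with slerp weights a = sin((1−f)δ)/sin δ ≈ 1.005, b = sin(fδ)/sin δ ≈ 0.839.
p = a·p₁ + b·p₂ ≈ (0.462, 0.765, -0.449); φ = arcsin(p_z) ≈ -26.69°, λ = atan2(p_y, p_x) ≈ 58.85°.

≈ (26.7°S, 58.9°E)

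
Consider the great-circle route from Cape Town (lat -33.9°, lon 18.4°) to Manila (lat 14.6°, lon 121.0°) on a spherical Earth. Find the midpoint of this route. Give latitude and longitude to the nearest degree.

≈ lat -15°, lon 75°

Write both endpoints as unit vectors p₁, p₂ with components (cos φ cos λ, cos φ sin λ, sin φ).
The central angle between the endpoints is δ = arccos(p₁·p₂) ≈ 1.892 rad (108.4°).
Interpolate at f = 1/2 with slerp weights a = sin((1−f)δ)/sin δ ≈ 0.855, b = sin(fδ)/sin δ ≈ 0.855.
p = a·p₁ + b·p₂ ≈ (0.247, 0.933, -0.261); φ = arcsin(p_z) ≈ -15.15°, λ = atan2(p_y, p_x) ≈ 75.16°.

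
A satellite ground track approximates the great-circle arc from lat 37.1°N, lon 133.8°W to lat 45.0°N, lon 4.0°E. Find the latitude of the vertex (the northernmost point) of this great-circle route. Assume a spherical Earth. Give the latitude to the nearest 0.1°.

The great circle lies in the plane with unit normal n̂ = (p₁ × p₂)/|p₁ × p₂|.
Here n̂_z ≈ +0.379; the vertex latitude is φ_max = arccos|n̂_z| ≈ 67.7°.

≈ 67.7°N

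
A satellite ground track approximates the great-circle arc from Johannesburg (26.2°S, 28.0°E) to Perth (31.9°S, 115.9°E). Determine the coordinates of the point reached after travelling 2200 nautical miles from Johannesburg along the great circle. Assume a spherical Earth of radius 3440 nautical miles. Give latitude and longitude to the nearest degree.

≈ 38°S, 69°E

Convert each endpoint to a unit vector on the sphere (x = cos φ cos λ, y = cos φ sin λ, z = sin φ).
The central angle between the endpoints is δ = arccos(p₁·p₂) ≈ 1.307 rad (74.9°). The total great-circle distance is δ·R ≈ 1.307 × 3440 ≈ 4494 nmi, so the target fraction is f = 2200/4494 ≈ 0.489.
Interpolate at f ≈ 0.489 with slerp weights a = sin((1−f)δ)/sin δ ≈ 0.641, b = sin(fδ)/sin δ ≈ 0.618.
p = a·p₁ + b·p₂ ≈ (0.278, 0.742, -0.610); φ = arcsin(p_z) ≈ -37.57°, λ = atan2(p_y, p_x) ≈ 69.44°.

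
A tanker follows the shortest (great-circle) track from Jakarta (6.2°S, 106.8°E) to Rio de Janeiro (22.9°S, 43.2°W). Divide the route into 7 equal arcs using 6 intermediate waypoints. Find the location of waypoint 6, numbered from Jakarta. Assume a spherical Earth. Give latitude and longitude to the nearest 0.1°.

Write both endpoints as unit vectors p₁, p₂ with components (cos φ cos λ, cos φ sin λ, sin φ).
The central angle between the endpoints is δ = arccos(p₁·p₂) ≈ 2.420 rad (138.7°).
Interpolate at f = 6/7 with slerp weights a = sin((1−f)δ)/sin δ ≈ 0.513, b = sin(fδ)/sin δ ≈ 1.326.
p = a·p₁ + b·p₂ ≈ (0.743, -0.348, -0.572); φ = arcsin(p_z) ≈ -34.86°, λ = atan2(p_y, p_x) ≈ -25.08°.

≈ 34.9°S, 25.1°W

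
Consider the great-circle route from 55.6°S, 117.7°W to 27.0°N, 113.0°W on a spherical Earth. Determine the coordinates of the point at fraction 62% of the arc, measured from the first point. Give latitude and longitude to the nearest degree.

≈ 4°S, 114°W

Convert each endpoint to a unit vector on the sphere (x = cos φ cos λ, y = cos φ sin λ, z = sin φ).
The central angle between the endpoints is δ = arccos(p₁·p₂) ≈ 1.443 rad (82.7°).
Interpolate at f = 0.62 with slerp weights a = sin((1−f)δ)/sin δ ≈ 0.526, b = sin(fδ)/sin δ ≈ 0.787.
p = a·p₁ + b·p₂ ≈ (-0.412, -0.908, -0.077); φ = arcsin(p_z) ≈ -4.40°, λ = atan2(p_y, p_x) ≈ -114.40°.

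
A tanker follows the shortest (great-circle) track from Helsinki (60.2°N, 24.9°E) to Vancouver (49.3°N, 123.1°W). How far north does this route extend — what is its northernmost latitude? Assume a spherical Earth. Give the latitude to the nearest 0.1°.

The great circle lies in the plane with unit normal n̂ = (p₁ × p₂)/|p₁ × p₂|.
Here n̂_z ≈ -0.186; the vertex latitude is φ_max = arccos|n̂_z| ≈ 79.3°.

≈ 79.3°N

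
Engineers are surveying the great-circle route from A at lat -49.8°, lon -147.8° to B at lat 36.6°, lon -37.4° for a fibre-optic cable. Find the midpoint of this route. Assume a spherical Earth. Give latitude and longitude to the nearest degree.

Write both endpoints as unit vectors p₁, p₂ with components (cos φ cos λ, cos φ sin λ, sin φ).
The central angle between the endpoints is δ = arccos(p₁·p₂) ≈ 2.260 rad (129.5°).
Interpolate at f = 1/2 with slerp weights a = sin((1−f)δ)/sin δ ≈ 1.172, b = sin(fδ)/sin δ ≈ 1.172.
p = a·p₁ + b·p₂ ≈ (0.107, -0.975, -0.196); φ = arcsin(p_z) ≈ -11.33°, λ = atan2(p_y, p_x) ≈ -83.71°.

≈ lat -11°, lon -84°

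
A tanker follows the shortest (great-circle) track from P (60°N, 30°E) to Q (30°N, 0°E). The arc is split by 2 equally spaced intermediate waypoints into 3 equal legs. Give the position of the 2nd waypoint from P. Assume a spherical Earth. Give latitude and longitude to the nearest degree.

Convert each endpoint to a unit vector on the sphere (x = cos φ cos λ, y = cos φ sin λ, z = sin φ).
The central angle between the endpoints is δ = arccos(p₁·p₂) ≈ 0.630 rad (36.1°).
Interpolate at f = 2/3 with slerp weights a = sin((1−f)δ)/sin δ ≈ 0.354, b = sin(fδ)/sin δ ≈ 0.692.
p = a·p₁ + b·p₂ ≈ (0.753, 0.088, 0.652); φ = arcsin(p_z) ≈ 40.73°, λ = atan2(p_y, p_x) ≈ 6.70°.

≈ (41°N, 7°E)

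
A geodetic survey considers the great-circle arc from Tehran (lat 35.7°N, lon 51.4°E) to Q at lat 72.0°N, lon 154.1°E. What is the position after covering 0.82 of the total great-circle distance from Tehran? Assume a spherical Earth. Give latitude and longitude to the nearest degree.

≈ lat 73°N, lon 118°E

Write both endpoints as unit vectors p₁, p₂ with components (cos φ cos λ, cos φ sin λ, sin φ).
The central angle between the endpoints is δ = arccos(p₁·p₂) ≈ 1.047 rad (60.0°).
Interpolate at f = 0.82 with slerp weights a = sin((1−f)δ)/sin δ ≈ 0.216, b = sin(fδ)/sin δ ≈ 0.874.
p = a·p₁ + b·p₂ ≈ (-0.133, 0.255, 0.958); φ = arcsin(p_z) ≈ 73.26°, λ = atan2(p_y, p_x) ≈ 117.58°.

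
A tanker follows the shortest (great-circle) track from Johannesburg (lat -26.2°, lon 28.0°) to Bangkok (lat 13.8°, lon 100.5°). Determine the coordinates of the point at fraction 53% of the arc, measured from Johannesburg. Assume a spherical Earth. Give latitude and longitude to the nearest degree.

≈ lat -6°, lon 68°

Convert each endpoint to a unit vector on the sphere (x = cos φ cos λ, y = cos φ sin λ, z = sin φ).
The central angle between the endpoints is δ = arccos(p₁·p₂) ≈ 1.413 rad (81.0°).
Interpolate at f = 0.53 with slerp weights a = sin((1−f)δ)/sin δ ≈ 0.624, b = sin(fδ)/sin δ ≈ 0.690.
p = a·p₁ + b·p₂ ≈ (0.373, 0.921, -0.111); φ = arcsin(p_z) ≈ -6.38°, λ = atan2(p_y, p_x) ≈ 67.99°.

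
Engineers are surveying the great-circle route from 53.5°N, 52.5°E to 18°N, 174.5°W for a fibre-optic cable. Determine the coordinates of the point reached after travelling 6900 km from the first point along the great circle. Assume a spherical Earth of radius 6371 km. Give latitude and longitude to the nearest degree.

≈ 49°N, 163°E

Convert each endpoint to a unit vector on the sphere (x = cos φ cos λ, y = cos φ sin λ, z = sin φ).
The central angle between the endpoints is δ = arccos(p₁·p₂) ≈ 1.709 rad (97.9°). The total great-circle distance is δ·R ≈ 1.709 × 6371 ≈ 10886 km, so the target fraction is f = 6900/10886 ≈ 0.634.
Interpolate at f ≈ 0.634 with slerp weights a = sin((1−f)δ)/sin δ ≈ 0.591, b = sin(fδ)/sin δ ≈ 0.892.
p = a·p₁ + b·p₂ ≈ (-0.630, 0.198, 0.751); φ = arcsin(p_z) ≈ 48.66°, λ = atan2(p_y, p_x) ≈ 162.58°.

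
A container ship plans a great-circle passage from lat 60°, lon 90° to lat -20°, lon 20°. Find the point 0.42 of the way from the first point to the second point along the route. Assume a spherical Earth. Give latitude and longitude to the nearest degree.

≈ lat 30°, lon 47°

Convert each endpoint to a unit vector on the sphere (x = cos φ cos λ, y = cos φ sin λ, z = sin φ).
The central angle between the endpoints is δ = arccos(p₁·p₂) ≈ 1.707 rad (97.8°).
Interpolate at f = 0.42 with slerp weights a = sin((1−f)δ)/sin δ ≈ 0.844, b = sin(fδ)/sin δ ≈ 0.663.
p = a·p₁ + b·p₂ ≈ (0.586, 0.635, 0.504); φ = arcsin(p_z) ≈ 30.26°, λ = atan2(p_y, p_x) ≈ 47.32°.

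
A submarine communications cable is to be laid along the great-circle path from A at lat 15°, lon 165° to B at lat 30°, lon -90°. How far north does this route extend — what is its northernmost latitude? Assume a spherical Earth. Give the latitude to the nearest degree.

The great circle lies in the plane with unit normal n̂ = (p₁ × p₂)/|p₁ × p₂|.
Here n̂_z ≈ +0.811; the vertex latitude is φ_max = arccos|n̂_z| ≈ 35.8°.
Check via Clairaut: cos φ_max = |cos φ₁| · sin C = cos(15.0°)·sin(57.1°) ≈ 0.811, again giving ≈ 35.8°.

≈ 36°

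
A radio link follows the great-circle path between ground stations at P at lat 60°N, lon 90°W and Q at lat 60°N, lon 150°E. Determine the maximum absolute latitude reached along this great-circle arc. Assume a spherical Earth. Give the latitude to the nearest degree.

≈ 74°N

The great circle lies in the plane with unit normal n̂ = (p₁ × p₂)/|p₁ × p₂|.
Here n̂_z ≈ -0.277; the vertex latitude is φ_max = arccos|n̂_z| ≈ 73.9°.
Check via Clairaut: cos φ_max = |cos φ₁| · sin C = cos(60.0°)·sin(33.7°) ≈ 0.277, again giving ≈ 73.9°.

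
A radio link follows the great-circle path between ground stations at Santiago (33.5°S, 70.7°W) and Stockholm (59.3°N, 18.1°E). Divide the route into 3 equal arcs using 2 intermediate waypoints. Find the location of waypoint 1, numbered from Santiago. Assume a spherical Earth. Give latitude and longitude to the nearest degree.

Convert each endpoint to a unit vector on the sphere (x = cos φ cos λ, y = cos φ sin λ, z = sin φ).
The central angle between the endpoints is δ = arccos(p₁·p₂) ≈ 2.055 rad (117.8°).
Interpolate at f = 1/3 with slerp weights a = sin((1−f)δ)/sin δ ≈ 1.107, b = sin(fδ)/sin δ ≈ 0.715.
p = a·p₁ + b·p₂ ≈ (0.652, -0.758, 0.004); φ = arcsin(p_z) ≈ 0.21°, λ = atan2(p_y, p_x) ≈ -49.30°.

≈ 0°N, 49°W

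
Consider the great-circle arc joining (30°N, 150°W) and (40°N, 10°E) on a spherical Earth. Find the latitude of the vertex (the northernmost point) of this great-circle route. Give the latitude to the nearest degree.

≈ 76°N

The great circle lies in the plane with unit normal n̂ = (p₁ × p₂)/|p₁ × p₂|.
Here n̂_z ≈ +0.238; the vertex latitude is φ_max = arccos|n̂_z| ≈ 76.2°.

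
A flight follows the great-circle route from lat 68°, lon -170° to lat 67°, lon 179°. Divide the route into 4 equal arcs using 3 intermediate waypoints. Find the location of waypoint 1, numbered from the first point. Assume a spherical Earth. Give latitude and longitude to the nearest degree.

≈ lat 68°, lon -173°

From cos δ = sin φ₁ sin φ₂ + cos φ₁ cos φ₂ cos Δλ, the central angle is δ ≈ 0.075 rad (4.3°).
Interpolate at f = 1/4 with slerp weights a = sin((1−f)δ)/sin δ ≈ 0.750, b = sin(fδ)/sin δ ≈ 0.250.
p = a·p₁ + b·p₂ ≈ (-0.375, -0.047, 0.926); φ = arcsin(p_z) ≈ 67.82°, λ = atan2(p_y, p_x) ≈ -172.83°.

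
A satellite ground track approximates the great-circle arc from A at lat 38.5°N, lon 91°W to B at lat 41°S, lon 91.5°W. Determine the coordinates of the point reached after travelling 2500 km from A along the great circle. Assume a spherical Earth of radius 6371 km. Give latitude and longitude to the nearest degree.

Write both endpoints as unit vectors p₁, p₂ with components (cos φ cos λ, cos φ sin λ, sin φ).
The central angle between the endpoints is δ = arccos(p₁·p₂) ≈ 1.388 rad (79.5°). The total great-circle distance is δ·R ≈ 1.388 × 6371 ≈ 8840 km, so the target fraction is f = 2500/8840 ≈ 0.283.
Interpolate at f ≈ 0.283 with slerp weights a = sin((1−f)δ)/sin δ ≈ 0.853, b = sin(fδ)/sin δ ≈ 0.389.
p = a·p₁ + b·p₂ ≈ (-0.019, -0.961, 0.276); φ = arcsin(p_z) ≈ 16.02°, λ = atan2(p_y, p_x) ≈ -91.15°.

≈ lat 16°N, lon 91°W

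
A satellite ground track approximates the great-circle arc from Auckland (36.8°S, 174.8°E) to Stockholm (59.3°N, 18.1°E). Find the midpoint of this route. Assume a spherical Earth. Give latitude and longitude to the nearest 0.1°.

≈ 33.9°N, 143.5°E

The haversine formula gives a central angle δ ≈ 2.669 rad (152.9°) between the endpoints.
Interpolate at f = 1/2 with slerp weights a = sin((1−f)δ)/sin δ ≈ 2.137, b = sin(fδ)/sin δ ≈ 2.137.
p = a·p₁ + b·p₂ ≈ (-0.667, 0.494, 0.557); φ = arcsin(p_z) ≈ 33.88°, λ = atan2(p_y, p_x) ≈ 143.48°.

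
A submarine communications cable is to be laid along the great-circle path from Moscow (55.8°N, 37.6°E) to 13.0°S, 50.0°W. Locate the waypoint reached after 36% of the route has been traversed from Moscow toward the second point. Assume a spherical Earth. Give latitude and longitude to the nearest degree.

Convert each endpoint to a unit vector on the sphere (x = cos φ cos λ, y = cos φ sin λ, z = sin φ).
The central angle between the endpoints is δ = arccos(p₁·p₂) ≈ 1.735 rad (99.4°).
Interpolate at f = 0.36 with slerp weights a = sin((1−f)δ)/sin δ ≈ 0.908, b = sin(fδ)/sin δ ≈ 0.593.
p = a·p₁ + b·p₂ ≈ (0.775, -0.131, 0.618); φ = arcsin(p_z) ≈ 38.14°, λ = atan2(p_y, p_x) ≈ -9.58°.

≈ 38°N, 10°W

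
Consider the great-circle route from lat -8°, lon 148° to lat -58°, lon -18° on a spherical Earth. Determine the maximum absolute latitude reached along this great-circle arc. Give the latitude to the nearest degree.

The great circle lies in the plane with unit normal n̂ = (p₁ × p₂)/|p₁ × p₂|.
Here n̂_z ≈ -0.138; the vertex latitude is φ_max = arccos|n̂_z| ≈ 82.1°.

≈ -82°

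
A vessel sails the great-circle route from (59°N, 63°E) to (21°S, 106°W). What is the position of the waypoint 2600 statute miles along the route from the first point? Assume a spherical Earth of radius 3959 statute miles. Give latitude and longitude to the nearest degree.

Convert each endpoint to a unit vector on the sphere (x = cos φ cos λ, y = cos φ sin λ, z = sin φ).
The central angle between the endpoints is δ = arccos(p₁·p₂) ≈ 2.464 rad (141.2°). The total great-circle distance is δ·R ≈ 2.464 × 3959 ≈ 9756 mi, so the target fraction is f = 2600/9756 ≈ 0.267.
Interpolate at f ≈ 0.267 with slerp weights a = sin((1−f)δ)/sin δ ≈ 1.551, b = sin(fδ)/sin δ ≈ 0.974.
p = a·p₁ + b·p₂ ≈ (0.112, -0.162, 0.980); φ = arcsin(p_z) ≈ 78.62°, λ = atan2(p_y, p_x) ≈ -55.41°.

≈ (79°N, 55°W)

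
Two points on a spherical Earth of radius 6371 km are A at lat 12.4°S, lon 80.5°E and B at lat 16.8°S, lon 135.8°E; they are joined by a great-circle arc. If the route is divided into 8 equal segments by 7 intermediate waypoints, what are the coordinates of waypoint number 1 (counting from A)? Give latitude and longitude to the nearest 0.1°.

≈ lat 13.7°S, lon 87.2°E

Convert each endpoint to a unit vector on the sphere (x = cos φ cos λ, y = cos φ sin λ, z = sin φ).
The central angle between the endpoints is δ = arccos(p₁·p₂) ≈ 0.934 rad (53.5°).
Interpolate at f = 1/8 with slerp weights a = sin((1−f)δ)/sin δ ≈ 0.907, b = sin(fδ)/sin δ ≈ 0.145.
p = a·p₁ + b·p₂ ≈ (0.047, 0.970, -0.237); φ = arcsin(p_z) ≈ -13.69°, λ = atan2(p_y, p_x) ≈ 87.24°.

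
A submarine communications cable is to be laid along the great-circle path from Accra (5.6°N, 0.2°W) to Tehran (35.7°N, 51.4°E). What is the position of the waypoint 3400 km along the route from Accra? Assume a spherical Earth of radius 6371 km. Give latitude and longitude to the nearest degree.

Write both endpoints as unit vectors p₁, p₂ with components (cos φ cos λ, cos φ sin λ, sin φ).
The central angle between the endpoints is δ = arccos(p₁·p₂) ≈ 0.978 rad (56.0°). The total great-circle distance is δ·R ≈ 0.978 × 6371 ≈ 6229 km, so the target fraction is f = 3400/6229 ≈ 0.546.
Interpolate at f ≈ 0.546 with slerp weights a = sin((1−f)δ)/sin δ ≈ 0.518, b = sin(fδ)/sin δ ≈ 0.613.
p = a·p₁ + b·p₂ ≈ (0.826, 0.388, 0.409); φ = arcsin(p_z) ≈ 24.11°, λ = atan2(p_y, p_x) ≈ 25.13°.

≈ 24°N, 25°E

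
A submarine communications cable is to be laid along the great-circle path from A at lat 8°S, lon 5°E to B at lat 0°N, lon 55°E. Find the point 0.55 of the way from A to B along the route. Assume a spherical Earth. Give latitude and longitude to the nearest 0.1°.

≈ lat 4.0°S, lon 32.6°E

Convert each endpoint to a unit vector on the sphere (x = cos φ cos λ, y = cos φ sin λ, z = sin φ).
The central angle between the endpoints is δ = arccos(p₁·p₂) ≈ 0.881 rad (50.5°).
Interpolate at f = 0.55 with slerp weights a = sin((1−f)δ)/sin δ ≈ 0.501, b = sin(fδ)/sin δ ≈ 0.604.
p = a·p₁ + b·p₂ ≈ (0.840, 0.538, -0.070); φ = arcsin(p_z) ≈ -3.99°, λ = atan2(p_y, p_x) ≈ 32.63°.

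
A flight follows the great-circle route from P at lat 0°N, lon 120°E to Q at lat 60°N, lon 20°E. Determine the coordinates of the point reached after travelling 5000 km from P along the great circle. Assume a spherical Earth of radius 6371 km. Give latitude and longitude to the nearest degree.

≈ lat 38°N, lon 94°E

Convert each endpoint to a unit vector on the sphere (x = cos φ cos λ, y = cos φ sin λ, z = sin φ).
The central angle between the endpoints is δ = arccos(p₁·p₂) ≈ 1.658 rad (95.0°). The total great-circle distance is δ·R ≈ 1.658 × 6371 ≈ 10561 km, so the target fraction is f = 5000/10561 ≈ 0.473.
Interpolate at f ≈ 0.473 with slerp weights a = sin((1−f)δ)/sin δ ≈ 0.769, b = sin(fδ)/sin δ ≈ 0.709.
p = a·p₁ + b·p₂ ≈ (-0.051, 0.787, 0.614); φ = arcsin(p_z) ≈ 37.90°, λ = atan2(p_y, p_x) ≈ 93.73°.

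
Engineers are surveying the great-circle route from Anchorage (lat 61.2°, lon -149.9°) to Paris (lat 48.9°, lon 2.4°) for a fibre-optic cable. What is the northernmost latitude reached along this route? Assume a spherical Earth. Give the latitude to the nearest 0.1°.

The great circle lies in the plane with unit normal n̂ = (p₁ × p₂)/|p₁ × p₂|.
Here n̂_z ≈ +0.159; the vertex latitude is φ_max = arccos|n̂_z| ≈ 80.8°.
Check via Clairaut: cos φ_max = |cos φ₁| · sin C = cos(61.2°)·sin(19.3°) ≈ 0.159, again giving ≈ 80.8°.

≈ 80.8°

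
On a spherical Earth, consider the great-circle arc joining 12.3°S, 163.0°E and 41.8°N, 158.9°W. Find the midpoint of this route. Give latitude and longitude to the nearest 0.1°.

≈ 15.5°N, 179.4°E

The haversine formula gives a central angle δ ≈ 1.125 rad (64.5°) between the endpoints.
Interpolate at f = 1/2 with slerp weights a = sin((1−f)δ)/sin δ ≈ 0.591, b = sin(fδ)/sin δ ≈ 0.591.
p = a·p₁ + b·p₂ ≈ (-0.963, 0.010, 0.268); φ = arcsin(p_z) ≈ 15.55°, λ = atan2(p_y, p_x) ≈ 179.39°.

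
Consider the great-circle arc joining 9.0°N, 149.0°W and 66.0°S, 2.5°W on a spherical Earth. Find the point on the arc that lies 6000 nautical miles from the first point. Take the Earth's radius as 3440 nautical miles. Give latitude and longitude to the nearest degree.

≈ 75°S, 54°W

From cos δ = sin φ₁ sin φ₂ + cos φ₁ cos φ₂ cos Δλ, the central angle is δ ≈ 2.069 rad (118.5°). The total great-circle distance is δ·R ≈ 2.069 × 3440 ≈ 7118 nmi, so the target fraction is f = 6000/7118 ≈ 0.843.
Interpolate at f ≈ 0.843 with slerp weights a = sin((1−f)δ)/sin δ ≈ 0.363, b = sin(fδ)/sin δ ≈ 1.121.
p = a·p₁ + b·p₂ ≈ (0.148, -0.205, -0.968); φ = arcsin(p_z) ≈ -75.37°, λ = atan2(p_y, p_x) ≈ -54.13°.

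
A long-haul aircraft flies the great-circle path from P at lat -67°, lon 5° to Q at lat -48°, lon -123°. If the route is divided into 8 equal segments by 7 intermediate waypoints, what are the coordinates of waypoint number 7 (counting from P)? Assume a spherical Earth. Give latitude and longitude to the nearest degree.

Write both endpoints as unit vectors p₁, p₂ with components (cos φ cos λ, cos φ sin λ, sin φ).
The central angle between the endpoints is δ = arccos(p₁·p₂) ≈ 1.020 rad (58.5°).
Interpolate at f = 7/8 with slerp weights a = sin((1−f)δ)/sin δ ≈ 0.149, b = sin(fδ)/sin δ ≈ 0.914.
p = a·p₁ + b·p₂ ≈ (-0.275, -0.508, -0.816); φ = arcsin(p_z) ≈ -54.73°, λ = atan2(p_y, p_x) ≈ -118.44°.

≈ lat -55°, lon -118°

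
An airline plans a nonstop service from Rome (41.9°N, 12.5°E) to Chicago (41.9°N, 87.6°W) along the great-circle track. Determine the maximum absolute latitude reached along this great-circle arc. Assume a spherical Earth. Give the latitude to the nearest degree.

The great circle lies in the plane with unit normal n̂ = (p₁ × p₂)/|p₁ × p₂|.
Here n̂_z ≈ -0.582; the vertex latitude is φ_max = arccos|n̂_z| ≈ 54.4°.
Check via Clairaut: cos φ_max = |cos φ₁| · sin C = cos(41.9°)·sin(51.4°) ≈ 0.582, again giving ≈ 54.4°.

≈ 54°N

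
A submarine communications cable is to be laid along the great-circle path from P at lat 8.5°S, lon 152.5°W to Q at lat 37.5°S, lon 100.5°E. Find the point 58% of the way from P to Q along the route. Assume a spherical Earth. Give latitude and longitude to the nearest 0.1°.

≈ lat 37.8°S, lon 153.2°E

The haversine formula gives a central angle δ ≈ 1.711 rad (98.0°) between the endpoints.
Interpolate at f = 0.58 with slerp weights a = sin((1−f)δ)/sin δ ≈ 0.665, b = sin(fδ)/sin δ ≈ 0.845.
p = a·p₁ + b·p₂ ≈ (-0.705, 0.356, -0.613); φ = arcsin(p_z) ≈ -37.80°, λ = atan2(p_y, p_x) ≈ 153.22°.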